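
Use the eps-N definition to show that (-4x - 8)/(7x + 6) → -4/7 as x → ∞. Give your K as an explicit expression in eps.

K = (32/49)/eps

Let eps > 0. We seek K > 0 such that x > K implies |(-4x - 8)/(7x + 6) + 4/7| < eps.
(-4x - 8)/(7x + 6) + 4/7 = (7(-4x - 8) − (-4)(7x + 6)) / (7(7x + 6)) = -32/(7(7x + 6)).
For x > 0 we have 7x + 6 > 7x, so |(-4x - 8)/(7x + 6) + 4/7| = 32/(7(7x + 6)) < 32/(7·7x) = (32/49)/x.
Thus |(-4x - 8)/(7x + 6) + 4/7| < eps whenever x > (32/49)/eps.
Take K = (32/49)/eps. If x > K then |(-4x - 8)/(7x + 6) + 4/7| < (32/49)/x < eps.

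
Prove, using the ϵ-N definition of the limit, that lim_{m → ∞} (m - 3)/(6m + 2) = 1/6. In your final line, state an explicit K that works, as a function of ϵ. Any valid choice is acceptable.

Suppose ϵ > 0. For m ≥ 1, |(m - 3)/(6m + 2) − (1/6)| = |-20|/(6(6m + 2)) = 20/(6(6m + 2)).
Since 6m + 2 ≥ 6m for m ≥ 1, this is ≤ 20/(6·6m) = (5/9)/m.
So |(m - 3)/(6m + 2) − (1/6)| < ϵ whenever m > (5/9)/ϵ.
Take K = (5/9)/ϵ. If m > K then |(m - 3)/(6m + 2) − (1/6)| ≤ (5/9)/m < ϵ.

K = (5/9)/ϵ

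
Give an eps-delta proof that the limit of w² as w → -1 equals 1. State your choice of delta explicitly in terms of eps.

delta = min(1, eps/3)

Fix eps > 0. We seek delta > 0 with 0 < |w + 1| < delta ⇒ |w² − 1| < eps.
Factor: w² − 1 = (w + 1)(w - 1), so |w² − 1| = |w + 1|·|w - 1|.
Impose delta ≤ 1 so that |w| < 2; then |w - 1| ≤ 3.
Hence |w² − 1| ≤ 3|w + 1|, which is < eps once |w + 1| < eps/3.
Take delta = min(1, eps/3). If 0 < |w + 1| < delta then both bounds hold and |w² − 1| ≤ 3|w + 1| < 3·(eps/3) = eps.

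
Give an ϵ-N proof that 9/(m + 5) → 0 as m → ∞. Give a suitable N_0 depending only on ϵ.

N_0 = 9/ϵ

Suppose ϵ > 0. For m ≥ 1, |9/(m + 5) − 0| = 9/(m + 5) ≤ 9/m.
We need 9/m < ϵ, i.e. m > 9/ϵ.
Take N_0 = 9/ϵ. If m > N_0 then |9/(m + 5)| ≤ 9/m < ϵ.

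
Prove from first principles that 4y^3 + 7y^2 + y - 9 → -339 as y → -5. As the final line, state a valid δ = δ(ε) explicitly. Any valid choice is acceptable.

Suppose ε > 0. We want δ > 0 such that 0 < |y + 5| < δ implies |(4y^3 + 7y^2 + y - 9) + 339| < ε.
(4y^3 + 7y^2 + y - 9) + 339 = 4y^3 + 7y^2 + y + 330 = (y + 5)(4y^2 - 13y + 66).
So |(4y^3 + 7y^2 + y - 9) + 339| = |y + 5|·|4y^2 - 13y + 66|.
Assume first that |y + 5| < 1, so |y| < 6. Then |4y^2 - 13y + 66| ≤ 4·6^2 + 13·6 + 66 = 288.
Hence |(4y^3 + 7y^2 + y - 9) + 339| ≤ 288|y + 5| < ε provided |y + 5| < ε/288.
Take δ = min(1, ε/288). Then 0 < |y + 5| < δ gives both |y + 5| < 1 and |y + 5| < ε/288, so |(4y^3 + 7y^2 + y - 9) + 339| < ε.

δ = min(1, ε/288)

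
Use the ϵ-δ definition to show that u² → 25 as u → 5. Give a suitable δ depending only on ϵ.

δ = min(1, ϵ/11)

Fix ϵ > 0. We seek δ > 0 with 0 < |u − 5| < δ ⇒ |u² − 25| < ϵ.
Factor: u² − 25 = (u − 5)(u + 5), so |u² − 25| = |u − 5|·|u + 5|.
Restrict δ ≤ 1. Then |u − 5| < 1 gives |u| < 6, so by the triangle inequality |u + 5| ≤ 6 + 5 = 11.
Hence |u² − 25| ≤ 11|u − 5|, which is < ϵ once |u − 5| < ϵ/11.
Take δ = min(1, ϵ/11). If 0 < |u − 5| < δ then both bounds hold and |u² − 25| ≤ 11|u − 5| < 11·(ϵ/11) = ϵ.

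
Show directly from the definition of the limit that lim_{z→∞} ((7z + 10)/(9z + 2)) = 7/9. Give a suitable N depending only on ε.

Let ε > 0 be given. We seek N > 0 such that z > N implies |(7z + 10)/(9z + 2) − (7/9)| < ε.
(7z + 10)/(9z + 2) − (7/9) = (9(7z + 10) − 7(9z + 2)) / (9(9z + 2)) = 76/(9(9z + 2)).
For z > 0 we have 9z + 2 > 9z, so |(7z + 10)/(9z + 2) − (7/9)| = 76/(9(9z + 2)) < 76/(9·9z) = (76/81)/z.
Thus |(7z + 10)/(9z + 2) − (7/9)| < ε whenever z > (76/81)/ε.
Take N = (76/81)/ε. If z > N then |(7z + 10)/(9z + 2) − (7/9)| < (76/81)/z < ε.

N = (76/81)/ε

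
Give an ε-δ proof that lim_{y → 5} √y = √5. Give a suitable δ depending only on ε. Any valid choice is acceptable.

Let ε > 0. We want δ > 0 such that 0 < |y − 5| < δ implies |√y − √5| < ε.
Rationalise: √y − √5 = (y − 5)/(√y + √5), so |√y − √5| = |y − 5|/(√y + √5).
Restrict δ ≤ 5 so that |y − 5| < 5 forces y > 0, and then √y + √5 > √5.
Hence |√y − √5| < |y − 5|/√5, which is < ε once |y − 5| < √5·ε.
Take δ = min(5, √5·ε). If 0 < |y − 5| < δ then y > 0 and |√y − √5| < |y − 5|/√5 < ε.

δ = min(5, √5·ε)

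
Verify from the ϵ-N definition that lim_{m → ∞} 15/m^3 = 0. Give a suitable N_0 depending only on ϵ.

N_0 = (15/ϵ)^{1/3}

Suppose ϵ > 0. For m ≥ 1, |15/m^3 − 0| = 15/m^3.
15/m^3 < ϵ ⇔ m^3 > 15/ϵ ⇔ m > (15/ϵ)^{1/3}.
Take N_0 = (15/ϵ)^{1/3}. Then m > N_0 implies 15/m^3 < ϵ.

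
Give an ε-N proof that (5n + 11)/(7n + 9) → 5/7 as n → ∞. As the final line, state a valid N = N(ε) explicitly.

N = (32/49)/ε

Suppose ε > 0. For n ≥ 1, |(5n + 11)/(7n + 9) − (5/7)| = |32|/(7(7n + 9)) = 32/(7(7n + 9)).
Since 7n + 9 ≥ 7n for n ≥ 1, this is ≤ 32/(7·7n) = (32/49)/n.
So |(5n + 11)/(7n + 9) − (5/7)| < ε whenever n > (32/49)/ε.
Take N = (32/49)/ε. If n > N then |(5n + 11)/(7n + 9) − (5/7)| ≤ (32/49)/n < ε.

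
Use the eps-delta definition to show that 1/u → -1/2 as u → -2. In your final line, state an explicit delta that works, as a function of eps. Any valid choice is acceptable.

delta = min(1, 2eps)

Let eps > 0. We seek delta > 0 such that 0 < |u + 2| < delta implies |1/u + 1/2| < eps.
|1/u + 1/2| = |-2 − u|/(2·|u|) = |u + 2|/(2|u|).
Require delta ≤ 1 so that |u| > 2 − 1 = 1, hence 2|u| > 2.
Then |1/u + 1/2| < |u + 2|/2, which is < eps when |u + 2| < 2eps.
Take delta = min(1, 2eps). Then 0 < |u + 2| < delta gives both |u + 2| < 1 and |u + 2| < 2eps, so |1/u + 1/2| < eps.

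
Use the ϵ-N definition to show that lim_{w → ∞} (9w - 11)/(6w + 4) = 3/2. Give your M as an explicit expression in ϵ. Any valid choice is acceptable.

Suppose ϵ > 0. We seek M > 0 such that w > M implies |(9w - 11)/(6w + 4) − (3/2)| < ϵ.
(9w - 11)/(6w + 4) − (3/2) = (6(9w - 11) − 9(6w + 4)) / (6(6w + 4)) = -102/(6(6w + 4)).
For w > 0 we have 6w + 4 > 6w, so |(9w - 11)/(6w + 4) − (3/2)| = 102/(6(6w + 4)) < 102/(6·6w) = (17/6)/w.
Thus |(9w - 11)/(6w + 4) − (3/2)| < ϵ whenever w > (17/6)/ϵ.
Take M = (17/6)/ϵ. If w > M then |(9w - 11)/(6w + 4) − (3/2)| < (17/6)/w < ϵ.

M = (17/6)/ϵ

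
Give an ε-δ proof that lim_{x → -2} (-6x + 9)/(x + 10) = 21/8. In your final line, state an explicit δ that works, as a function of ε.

Let ε > 0 be given. We want δ > 0 with 0 < |x + 2| < δ ⇒ |(-6x + 9)/(x + 10) − (21/8)| < ε.
Combining over a common denominator, (-6x + 9)/(x + 10) − (21/8) = [(-6x + 9)·8 − 21·(x + 10)] / [8·(x + 10)] = -69(x + 2) / (8(x + 10)).
So |(-6x + 9)/(x + 10) − (21/8)| = 69|x + 2| / (8·|x + 10|).
Require δ ≤ 4, so |x + 10| ≥ |8| − |x + 2| > 8 − 4 = 4.
Hence |(-6x + 9)/(x + 10) − (21/8)| < 69|x + 2|/(8·4) = (69/32)|x + 2|, which is < ε once |x + 2| < (32/69)ε.
Take δ = min(4, (32/69)ε). Then 0 < |x + 2| < δ forces both bounds, so |(-6x + 9)/(x + 10) − (21/8)| < ε.

δ = min(4, (32/69)ε)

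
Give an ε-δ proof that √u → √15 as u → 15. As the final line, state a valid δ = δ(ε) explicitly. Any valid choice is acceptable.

δ = min(15, √15·ε)

Suppose ε > 0. We want δ > 0 such that 0 < |u − 15| < δ implies |√u − √15| < ε.
Multiplying by the conjugate, |√u − √15| = |u − 15|/(√u + √15).
Restrict δ ≤ 15 so that |u − 15| < 15 forces u > 0, and then √u + √15 > √15.
Hence |√u − √15| < |u − 15|/√15, which is < ε once |u − 15| < √15·ε.
Take δ = min(15, √15·ε). If 0 < |u − 15| < δ then u > 0 and |√u − √15| < |u − 15|/√15 < ε.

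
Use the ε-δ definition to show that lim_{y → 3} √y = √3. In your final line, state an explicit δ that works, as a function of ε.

δ = min(3, √3·ε)

Suppose ε > 0. We want δ > 0 such that 0 < |y − 3| < δ implies |√y − √3| < ε.
Multiplying by the conjugate, |√y − √3| = |y − 3|/(√y + √3).
Restrict δ ≤ 3 so that |y − 3| < 3 forces y > 0, and then √y + √3 > √3.
Hence |√y − √3| < |y − 3|/√3, which is < ε once |y − 3| < √3·ε.
Take δ = min(3, √3·ε). If 0 < |y − 3| < δ then y > 0 and |√y − √3| < |y − 3|/√3 < ε.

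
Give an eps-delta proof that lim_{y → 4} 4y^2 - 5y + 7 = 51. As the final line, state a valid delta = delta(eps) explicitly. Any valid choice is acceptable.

Let eps > 0. We want delta > 0 such that 0 < |y − 4| < delta implies |(4y^2 - 5y + 7) − 51| < eps.
(4y^2 - 5y + 7) − 51 = 4y^2 - 5y - 44 = (y − 4)(4y + 11).
So |(4y^2 - 5y + 7) − 51| = |y − 4|·|4y + 11|.
Require delta ≤ 1. Then |y − 4| < 1 gives |y| < 5, and by the triangle inequality |4y + 11| ≤ 4·5 + 11 = 31.
Hence |(4y^2 - 5y + 7) − 51| ≤ 31|y − 4| < eps provided |y − 4| < eps/31.
Take delta = min(1, eps/31). Then 0 < |y − 4| < delta gives both |y − 4| < 1 and |y − 4| < eps/31, so |(4y^2 - 5y + 7) − 51| < eps.

delta = min(1, eps/31)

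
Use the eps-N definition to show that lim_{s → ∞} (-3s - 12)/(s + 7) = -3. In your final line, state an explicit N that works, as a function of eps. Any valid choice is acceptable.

N = 9/eps

Fix eps > 0. We seek N > 0 such that s > N implies |(-3s - 12)/(s + 7) + 3| < eps.
(-3s - 12)/(s + 7) + 3 = ((-3s - 12) − (-3)(s + 7)) / ((s + 7)) = 9/((s + 7)).
For s > 0 we have s + 7 > s, so |(-3s - 12)/(s + 7) + 3| = 9/((s + 7)) < 9/(s) = 9/s.
Thus |(-3s - 12)/(s + 7) + 3| < eps whenever s > 9/eps.
Take N = 9/eps. If s > N then |(-3s - 12)/(s + 7) + 3| < 9/s < eps.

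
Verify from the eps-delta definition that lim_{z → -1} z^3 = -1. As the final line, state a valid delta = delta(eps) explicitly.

Suppose eps > 0. We seek delta > 0 with 0 < |z + 1| < delta ⇒ |z^3 + 1| < eps.
Factor: z^3 + 1 = (z + 1)(z^2 - z + 1), so |z^3 + 1| = |z + 1|·|z^2 - z + 1|.
Impose delta ≤ 2 so that |z| < 3; then |z^2 - z + 1| ≤ 13.
Hence |z^3 + 1| ≤ 13|z + 1|, which is < eps once |z + 1| < eps/13.
Take delta = min(2, eps/13). If 0 < |z + 1| < delta then both bounds hold and |z^3 + 1| ≤ 13|z + 1| < 13·(eps/13) = eps.

delta = min(2, eps/13)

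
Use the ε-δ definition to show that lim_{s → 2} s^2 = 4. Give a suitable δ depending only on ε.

δ = min(1, ε/5)

Fix ε > 0. We seek δ > 0 with 0 < |s − 2| < δ ⇒ |s^2 − 4| < ε.
Factor: s^2 − 4 = (s − 2)(s + 2), so |s^2 − 4| = |s − 2|·|s + 2|.
Impose δ ≤ 1 so that |s| < 3; then |s + 2| ≤ 5.
Hence |s^2 − 4| ≤ 5|s − 2|, which is < ε once |s − 2| < ε/5.
Take δ = min(1, ε/5). If 0 < |s − 2| < δ then both bounds hold and |s^2 − 4| ≤ 5|s − 2| < 5·(ε/5) = ε.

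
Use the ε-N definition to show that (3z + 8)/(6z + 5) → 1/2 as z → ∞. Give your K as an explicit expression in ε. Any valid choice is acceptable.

K = (11/12)/ε

Suppose ε > 0. We seek K > 0 such that z > K implies |(3z + 8)/(6z + 5) − (1/2)| < ε.
(3z + 8)/(6z + 5) − (1/2) = (6(3z + 8) − 3(6z + 5)) / (6(6z + 5)) = 33/(6(6z + 5)).
For z > 0 we have 6z + 5 > 6z, so |(3z + 8)/(6z + 5) − (1/2)| = 33/(6(6z + 5)) < 33/(6·6z) = (11/12)/z.
Thus |(3z + 8)/(6z + 5) − (1/2)| < ε whenever z > (11/12)/ε.
Take K = (11/12)/ε. If z > K then |(3z + 8)/(6z + 5) − (1/2)| < (11/12)/z < ε.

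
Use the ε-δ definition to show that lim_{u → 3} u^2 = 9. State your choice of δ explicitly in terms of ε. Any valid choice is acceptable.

Fix ε > 0. We seek δ > 0 with 0 < |u − 3| < δ ⇒ |u^2 − 9| < ε.
Factor: u^2 − 9 = (u − 3)(u + 3), so |u^2 − 9| = |u − 3|·|u + 3|.
Impose δ ≤ 1 so that |u| < 4; then |u + 3| ≤ 7.
Hence |u^2 − 9| ≤ 7|u − 3|, which is < ε once |u − 3| < ε/7.
Take δ = min(1, ε/7). If 0 < |u − 3| < δ then both bounds hold and |u^2 − 9| ≤ 7|u − 3| < 7·(ε/7) = ε.

δ = min(1, ε/7)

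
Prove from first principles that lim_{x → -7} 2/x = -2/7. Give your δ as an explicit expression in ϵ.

Let ϵ > 0 be given. We seek δ > 0 such that 0 < |x + 7| < δ implies |2/x + 2/7| < ϵ.
|2/x + 2/7| = 2·|-7 − x|/(7·|x|) = 2|x + 7|/(7|x|).
Require δ ≤ 7/2 so that |x| > 7 − 7/2 = 7/2, hence 7|x| > 49/2.
Then |2/x + 2/7| < 2|x + 7|/(49/2), which is < ϵ when |x + 7| < (49/4)ϵ.
Take δ = min(7/2, (49/4)ϵ). Then 0 < |x + 7| < δ gives both |x + 7| < 7/2 and |x + 7| < (49/4)ϵ, so |2/x + 2/7| < ϵ.

δ = min(7/2, (49/4)ϵ)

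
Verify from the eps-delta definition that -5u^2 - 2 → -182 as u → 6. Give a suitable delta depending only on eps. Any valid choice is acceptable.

delta = min(2, eps/70)

Let eps > 0. We want delta > 0 such that 0 < |u − 6| < delta implies |(-5u^2 - 2) + 182| < eps.
(-5u^2 - 2) + 182 = -5u^2 + 180 = (u − 6)(-5u - 30).
So |(-5u^2 - 2) + 182| = |u − 6|·|-5u - 30|.
Require delta ≤ 2. Then |u − 6| < 2 gives |u| < 8, and by the triangle inequality |-5u - 30| ≤ 5·8 + 30 = 70.
Hence |(-5u^2 - 2) + 182| ≤ 70|u − 6| < eps provided |u − 6| < eps/70.
Take delta = min(2, eps/70). Then 0 < |u − 6| < delta gives both |u − 6| < 2 and |u − 6| < eps/70, so |(-5u^2 - 2) + 182| < eps.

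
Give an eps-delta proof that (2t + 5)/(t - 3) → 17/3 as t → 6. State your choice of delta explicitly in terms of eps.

Let eps > 0. We want delta > 0 with 0 < |t − 6| < delta ⇒ |(2t + 5)/(t - 3) − (17/3)| < eps.
Combining over a common denominator, (2t + 5)/(t - 3) − (17/3) = [(2t + 5)·3 − 17·(t - 3)] / [3·(t - 3)] = -11(t − 6) / (3(t - 3)).
So |(2t + 5)/(t - 3) − (17/3)| = 11|t − 6| / (3·|t − 3|).
Restrict delta ≤ 3/2. Then |t − 6| < 3/2 gives |t − 3| = |(t − 6) + 3| ≥ 3 − 3/2 = 3/2.
Hence |(2t + 5)/(t - 3) − (17/3)| < 11|t − 6|/(3·(3/2)) = (22/9)|t − 6|, which is < eps once |t − 6| < (9/22)eps.
Take delta = min(3/2, (9/22)eps). Then 0 < |t − 6| < delta forces both bounds, so |(2t + 5)/(t - 3) − (17/3)| < eps.

delta = min(3/2, (9/22)eps)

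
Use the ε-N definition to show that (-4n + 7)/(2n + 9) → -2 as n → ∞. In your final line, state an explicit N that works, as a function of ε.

N = (25/2)/ε

Fix ε > 0. For n ≥ 1, |(-4n + 7)/(2n + 9) + 2| = |50|/(2(2n + 9)) = 50/(2(2n + 9)).
Since 2n + 9 ≥ 2n for n ≥ 1, this is ≤ 50/(2·2n) = (25/2)/n.
So |(-4n + 7)/(2n + 9) + 2| < ε whenever n > (25/2)/ε.
Take N = (25/2)/ε. If n > N then |(-4n + 7)/(2n + 9) + 2| ≤ (25/2)/n < ε.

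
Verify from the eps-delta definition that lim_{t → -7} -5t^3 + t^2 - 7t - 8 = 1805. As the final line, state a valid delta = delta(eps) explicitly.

Let eps > 0 be given. We want delta > 0 such that 0 < |t + 7| < delta implies |(-5t^3 + t^2 - 7t - 8) − 1805| < eps.
(-5t^3 + t^2 - 7t - 8) − 1805 = -5t^3 + t^2 - 7t - 1813 = (t + 7)(-5t^2 + 36t - 259).
So |(-5t^3 + t^2 - 7t - 8) − 1805| = |t + 7|·|-5t^2 + 36t - 259|.
Require delta ≤ 2. Then |t + 7| < 2 gives |t| < 9, and by the triangle inequality |-5t^2 + 36t - 259| ≤ 5·9^2 + 36·9 + 259 = 988.
Hence |(-5t^3 + t^2 - 7t - 8) − 1805| ≤ 988|t + 7| < eps provided |t + 7| < eps/988.
Take delta = min(2, eps/988). Then 0 < |t + 7| < delta gives both |t + 7| < 2 and |t + 7| < eps/988, so |(-5t^3 + t^2 - 7t - 8) − 1805| < eps.

delta = min(2, eps/988)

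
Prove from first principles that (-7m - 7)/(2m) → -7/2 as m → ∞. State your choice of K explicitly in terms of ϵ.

K = (7/2)/ϵ

Let ϵ > 0. For m ≥ 1, |(-7m - 7)/(2m) + 7/2| = |-14|/(2(2m)) = 14/(2(2m)).
Since 2m ≥ 2m for m ≥ 1, this is ≤ 14/(2·2m) = (7/2)/m.
So |(-7m - 7)/(2m) + 7/2| < ϵ whenever m > (7/2)/ϵ.
Take K = (7/2)/ϵ. If m > K then |(-7m - 7)/(2m) + 7/2| ≤ (7/2)/m < ϵ.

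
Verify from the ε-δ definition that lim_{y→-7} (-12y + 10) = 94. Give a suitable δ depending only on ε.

Fix ε > 0. We need δ > 0 so that 0 < |y + 7| < δ implies |(-12y + 10) − 94| < ε.
|(-12y + 10) − 94| = |-12y - 84| = 12|y + 7|.
Thus it suffices that |y + 7| < ε/12.
Choosing δ = ε/12 gives |(-12y + 10) − 94| = 12|y + 7| < ε whenever |y + 7| < δ.

δ = ε/12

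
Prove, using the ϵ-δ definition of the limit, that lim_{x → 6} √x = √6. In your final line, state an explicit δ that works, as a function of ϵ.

Let ϵ > 0. We want δ > 0 such that 0 < |x − 6| < δ implies |√x − √6| < ϵ.
Rationalise: √x − √6 = (x − 6)/(√x + √6), so |√x − √6| = |x − 6|/(√x + √6).
Restrict δ ≤ 6 so that |x − 6| < 6 forces x > 0, and then √x + √6 > √6.
Hence |√x − √6| < |x − 6|/√6, which is < ϵ once |x − 6| < √6·ϵ.
Take δ = min(6, √6·ϵ). If 0 < |x − 6| < δ then x > 0 and |√x − √6| < |x − 6|/√6 < ϵ.

δ = min(6, √6·ϵ)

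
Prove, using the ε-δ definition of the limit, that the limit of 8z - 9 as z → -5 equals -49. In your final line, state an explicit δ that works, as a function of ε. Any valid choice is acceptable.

Let ε > 0 be given. We need δ > 0 so that 0 < |z + 5| < δ implies |(8z - 9) + 49| < ε.
|(8z - 9) + 49| = |8z + 40| = 8|z + 5|.
Thus it suffices that |z + 5| < ε/8.
Take δ = ε/8. If 0 < |z + 5| < δ then |(8z - 9) + 49| = 8|z + 5| < 8·(ε/8) = ε.

δ = ε/8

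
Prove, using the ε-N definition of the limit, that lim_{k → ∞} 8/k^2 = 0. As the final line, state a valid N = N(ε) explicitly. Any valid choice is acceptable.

N = (8/ε)^{1/2}

Fix ε > 0. For k ≥ 1, |8/k^2 − 0| = 8/k^2.
8/k^2 < ε ⇔ k^2 > 8/ε ⇔ k > (8/ε)^{1/2}.
Take N = (8/ε)^{1/2}. Then k > N implies 8/k^2 < ε.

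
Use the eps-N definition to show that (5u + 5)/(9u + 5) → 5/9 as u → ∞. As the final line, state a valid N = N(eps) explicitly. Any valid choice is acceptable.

Fix eps > 0. We seek N > 0 such that u > N implies |(5u + 5)/(9u + 5) − (5/9)| < eps.
(5u + 5)/(9u + 5) − (5/9) = (9(5u + 5) − 5(9u + 5)) / (9(9u + 5)) = 20/(9(9u + 5)).
For u > 0 we have 9u + 5 > 9u, so |(5u + 5)/(9u + 5) − (5/9)| = 20/(9(9u + 5)) < 20/(9·9u) = (20/81)/u.
Thus |(5u + 5)/(9u + 5) − (5/9)| < eps whenever u > (20/81)/eps.
Take N = (20/81)/eps. If u > N then |(5u + 5)/(9u + 5) − (5/9)| < (20/81)/u < eps.

N = (20/81)/eps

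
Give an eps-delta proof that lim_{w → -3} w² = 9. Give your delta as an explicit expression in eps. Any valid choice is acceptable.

Let eps > 0 be given. We seek delta > 0 with 0 < |w + 3| < delta ⇒ |w² − 9| < eps.
Factor: w² − 9 = (w + 3)(w - 3), so |w² − 9| = |w + 3|·|w - 3|.
Impose delta ≤ 1 so that |w| < 4; then |w - 3| ≤ 7.
Hence |w² − 9| ≤ 7|w + 3|, which is < eps once |w + 3| < eps/7.
Take delta = min(1, eps/7). If 0 < |w + 3| < delta then both bounds hold and |w² − 9| ≤ 7|w + 3| < 7·(eps/7) = eps.

delta = min(1, eps/7)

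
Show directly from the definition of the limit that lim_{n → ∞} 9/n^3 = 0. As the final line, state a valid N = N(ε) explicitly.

N = (9/ε)^{1/3}

Suppose ε > 0. For n ≥ 1, |9/n^3 − 0| = 9/n^3.
9/n^3 < ε ⇔ n^3 > 9/ε ⇔ n > (9/ε)^{1/3}.
Take N = (9/ε)^{1/3}. Then n > N implies 9/n^3 < ε.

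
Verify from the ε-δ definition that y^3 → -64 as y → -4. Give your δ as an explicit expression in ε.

Suppose ε > 0. We seek δ > 0 with 0 < |y + 4| < δ ⇒ |y^3 + 64| < ε.
Factor: y^3 + 64 = (y + 4)(y^2 - 4y + 16), so |y^3 + 64| = |y + 4|·|y^2 - 4y + 16|.
Impose δ ≤ 1 so that |y| < 5; then |y^2 - 4y + 16| ≤ 61.
Hence |y^3 + 64| ≤ 61|y + 4|, which is < ε once |y + 4| < ε/61.
Take δ = min(1, ε/61). If 0 < |y + 4| < δ then both bounds hold and |y^3 + 64| ≤ 61|y + 4| < 61·(ε/61) = ε.

δ = min(1, ε/61)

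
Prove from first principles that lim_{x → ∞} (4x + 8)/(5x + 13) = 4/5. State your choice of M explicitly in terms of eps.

Suppose eps > 0. We seek M > 0 such that x > M implies |(4x + 8)/(5x + 13) − (4/5)| < eps.
(4x + 8)/(5x + 13) − (4/5) = (5(4x + 8) − 4(5x + 13)) / (5(5x + 13)) = -12/(5(5x + 13)).
For x > 0 we have 5x + 13 > 5x, so |(4x + 8)/(5x + 13) − (4/5)| = 12/(5(5x + 13)) < 12/(5·5x) = (12/25)/x.
Thus |(4x + 8)/(5x + 13) − (4/5)| < eps whenever x > (12/25)/eps.
Take M = (12/25)/eps. If x > M then |(4x + 8)/(5x + 13) − (4/5)| < (12/25)/x < eps.

M = (12/25)/eps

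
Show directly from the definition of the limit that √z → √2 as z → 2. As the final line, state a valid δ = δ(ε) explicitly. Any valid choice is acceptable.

δ = min(2, √2·ε)

Let ε > 0. We want δ > 0 such that 0 < |z − 2| < δ implies |√z − √2| < ε.
Rationalise: √z − √2 = (z − 2)/(√z + √2), so |√z − √2| = |z − 2|/(√z + √2).
Restrict δ ≤ 2 so that |z − 2| < 2 forces z > 0, and then √z + √2 > √2.
Hence |√z − √2| < |z − 2|/√2, which is < ε once |z − 2| < √2·ε.
Take δ = min(2, √2·ε). If 0 < |z − 2| < δ then z > 0 and |√z − √2| < |z − 2|/√2 < ε.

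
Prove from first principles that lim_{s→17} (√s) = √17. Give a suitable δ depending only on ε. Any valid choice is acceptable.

δ = min(17, √17·ε)

Fix ε > 0. We want δ > 0 such that 0 < |s − 17| < δ implies |√s − √17| < ε.
Rationalise: √s − √17 = (s − 17)/(√s + √17), so |√s − √17| = |s − 17|/(√s + √17).
Restrict δ ≤ 17 so that |s − 17| < 17 forces s > 0, and then √s + √17 > √17.
Hence |√s − √17| < |s − 17|/√17, which is < ε once |s − 17| < √17·ε.
Take δ = min(17, √17·ε). If 0 < |s − 17| < δ then s > 0 and |√s − √17| < |s − 17|/√17 < ε.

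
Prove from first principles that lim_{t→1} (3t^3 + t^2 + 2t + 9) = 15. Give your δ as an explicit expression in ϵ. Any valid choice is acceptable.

Suppose ϵ > 0. We want δ > 0 such that 0 < |t − 1| < δ implies |(3t^3 + t^2 + 2t + 9) − 15| < ϵ.
(3t^3 + t^2 + 2t + 9) − 15 = 3t^3 + t^2 + 2t - 6 = (t − 1)(3t^2 + 4t + 6).
So |(3t^3 + t^2 + 2t + 9) − 15| = |t − 1|·|3t^2 + 4t + 6|.
Assume first that |t − 1| < 1, so |t| < 2. Then |3t^2 + 4t + 6| ≤ 3·2^2 + 4·2 + 6 = 26.
Hence |(3t^3 + t^2 + 2t + 9) − 15| ≤ 26|t − 1| < ϵ provided |t − 1| < ϵ/26.
Choosing δ = min(1, ϵ/26) ensures both conditions, hence |(3t^3 + t^2 + 2t + 9) − 15| < ϵ.

δ = min(1, ϵ/26)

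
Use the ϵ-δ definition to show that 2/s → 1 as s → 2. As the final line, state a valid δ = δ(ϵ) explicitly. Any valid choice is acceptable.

Suppose ϵ > 0. We seek δ > 0 such that 0 < |s − 2| < δ implies |2/s − 1| < ϵ.
|2/s − 1| = 2·|2 − s|/(2·|s|) = 2|s − 2|/(2|s|).
Require δ ≤ 1 so that |s| > 2 − 1 = 1, hence 2|s| > 2.
Then |2/s − 1| < 2|s − 2|/2, which is < ϵ when |s − 2| < ϵ.
Take δ = min(1, ϵ). Then 0 < |s − 2| < δ gives both |s − 2| < 1 and |s − 2| < ϵ, so |2/s − 1| < ϵ.

δ = min(1, ϵ)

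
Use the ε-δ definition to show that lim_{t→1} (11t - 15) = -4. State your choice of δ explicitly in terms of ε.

Let ε > 0. We need δ > 0 so that 0 < |t − 1| < δ implies |(11t - 15) + 4| < ε.
Since (11t - 15) + 4 = 11(t − 1), we have |(11t - 15) + 4| = 11|t − 1|.
Thus it suffices that |t − 1| < ε/11.
Take δ = ε/11. If 0 < |t − 1| < δ then |(11t - 15) + 4| = 11|t − 1| < 11·(ε/11) = ε.

δ = ε/11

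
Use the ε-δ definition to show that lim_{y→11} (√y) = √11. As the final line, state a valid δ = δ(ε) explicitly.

Fix ε > 0. We want δ > 0 such that 0 < |y − 11| < δ implies |√y − √11| < ε.
Multiplying by the conjugate, |√y − √11| = |y − 11|/(√y + √11).
Restrict δ ≤ 11 so that |y − 11| < 11 forces y > 0, and then √y + √11 > √11.
Hence |√y − √11| < |y − 11|/√11, which is < ε once |y − 11| < √11·ε.
Take δ = min(11, √11·ε). If 0 < |y − 11| < δ then y > 0 and |√y − √11| < |y − 11|/√11 < ε.

δ = min(11, √11·ε)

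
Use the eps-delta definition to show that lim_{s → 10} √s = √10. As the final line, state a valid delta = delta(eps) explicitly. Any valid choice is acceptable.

delta = min(10, √10·eps)

Suppose eps > 0. We want delta > 0 such that 0 < |s − 10| < delta implies |√s − √10| < eps.
Rationalise: √s − √10 = (s − 10)/(√s + √10), so |√s − √10| = |s − 10|/(√s + √10).
Restrict delta ≤ 10 so that |s − 10| < 10 forces s > 0, and then √s + √10 > √10.
Hence |√s − √10| < |s − 10|/√10, which is < eps once |s − 10| < √10·eps.
Take delta = min(10, √10·eps). If 0 < |s − 10| < delta then s > 0 and |√s − √10| < |s − 10|/√10 < eps.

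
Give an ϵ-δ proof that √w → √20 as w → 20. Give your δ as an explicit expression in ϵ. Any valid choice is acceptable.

Fix ϵ > 0. We want δ > 0 such that 0 < |w − 20| < δ implies |√w − √20| < ϵ.
Rationalise: √w − √20 = (w − 20)/(√w + √20), so |√w − √20| = |w − 20|/(√w + √20).
Restrict δ ≤ 20 so that |w − 20| < 20 forces w > 0, and then √w + √20 > √20.
Hence |√w − √20| < |w − 20|/√20, which is < ϵ once |w − 20| < √20·ϵ.
Take δ = min(20, √20·ϵ). If 0 < |w − 20| < δ then w > 0 and |√w − √20| < |w − 20|/√20 < ϵ.

δ = min(20, √20·ϵ)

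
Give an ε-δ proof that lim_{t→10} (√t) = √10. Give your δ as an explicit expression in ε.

δ = min(10, √10·ε)

Suppose ε > 0. We want δ > 0 such that 0 < |t − 10| < δ implies |√t − √10| < ε.
Rationalise: √t − √10 = (t − 10)/(√t + √10), so |√t − √10| = |t − 10|/(√t + √10).
Restrict δ ≤ 10 so that |t − 10| < 10 forces t > 0, and then √t + √10 > √10.
Hence |√t − √10| < |t − 10|/√10, which is < ε once |t − 10| < √10·ε.
Take δ = min(10, √10·ε). If 0 < |t − 10| < δ then t > 0 and |√t − √10| < |t − 10|/√10 < ε.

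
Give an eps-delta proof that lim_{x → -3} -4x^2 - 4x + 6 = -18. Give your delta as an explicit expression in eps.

Let eps > 0. We want delta > 0 such that 0 < |x + 3| < delta implies |(-4x^2 - 4x + 6) + 18| < eps.
(-4x^2 - 4x + 6) + 18 = -4x^2 - 4x + 24 = (x + 3)(-4x + 8).
So |(-4x^2 - 4x + 6) + 18| = |x + 3|·|-4x + 8|.
Assume first that |x + 3| < 1, so |x| < 4. Then |-4x + 8| ≤ 4·4 + 8 = 24.
Hence |(-4x^2 - 4x + 6) + 18| ≤ 24|x + 3| < eps provided |x + 3| < eps/24.
Take delta = min(1, eps/24). Then 0 < |x + 3| < delta gives both |x + 3| < 1 and |x + 3| < eps/24, so |(-4x^2 - 4x + 6) + 18| < eps.

delta = min(1, eps/24)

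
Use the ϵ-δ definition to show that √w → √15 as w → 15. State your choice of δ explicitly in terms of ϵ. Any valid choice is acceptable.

Let ϵ > 0. We want δ > 0 such that 0 < |w − 15| < δ implies |√w − √15| < ϵ.
Rationalise: √w − √15 = (w − 15)/(√w + √15), so |√w − √15| = |w − 15|/(√w + √15).
Restrict δ ≤ 15 so that |w − 15| < 15 forces w > 0, and then √w + √15 > √15.
Hence |√w − √15| < |w − 15|/√15, which is < ϵ once |w − 15| < √15·ϵ.
Take δ = min(15, √15·ϵ). If 0 < |w − 15| < δ then w > 0 and |√w − √15| < |w − 15|/√15 < ϵ.

δ = min(15, √15·ϵ)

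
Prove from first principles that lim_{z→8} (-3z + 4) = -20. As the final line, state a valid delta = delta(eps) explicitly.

Suppose eps > 0. We need delta > 0 so that 0 < |z − 8| < delta implies |(-3z + 4) + 20| < eps.
Since (-3z + 4) + 20 = -3(z − 8), we have |(-3z + 4) + 20| = 3|z − 8|.
So 3|z − 8| < eps exactly when |z − 8| < eps/3.
Choosing delta = eps/3 gives |(-3z + 4) + 20| = 3|z − 8| < eps whenever |z − 8| < delta.

delta = eps/3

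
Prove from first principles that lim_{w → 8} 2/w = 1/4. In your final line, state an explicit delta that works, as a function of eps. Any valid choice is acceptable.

Let eps > 0 be given. We seek delta > 0 such that 0 < |w − 8| < delta implies |2/w − (1/4)| < eps.
|2/w − (1/4)| = 2·|8 − w|/(8·|w|) = 2|w − 8|/(8|w|).
Restrict delta ≤ 4. Then |w − 8| < 4 gives |w| > 4, so 8|w| > 32.
Then |2/w − (1/4)| < 2|w − 8|/32, which is < eps when |w − 8| < 16eps.
Take delta = min(4, 16eps). Then 0 < |w − 8| < delta gives both |w − 8| < 4 and |w − 8| < 16eps, so |2/w − (1/4)| < eps.

delta = min(4, 16eps)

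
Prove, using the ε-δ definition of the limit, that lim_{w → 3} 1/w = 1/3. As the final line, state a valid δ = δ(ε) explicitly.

δ = min(3/2, (9/2)ε)

Fix ε > 0. We seek δ > 0 such that 0 < |w − 3| < δ implies |1/w − (1/3)| < ε.
|1/w − (1/3)| = |3 − w|/(3·|w|) = |w − 3|/(3|w|).
Require δ ≤ 3/2 so that |w| > 3 − 3/2 = 3/2, hence 3|w| > 9/2.
Then |1/w − (1/3)| < |w − 3|/(9/2), which is < ε when |w − 3| < (9/2)ε.
Take δ = min(3/2, (9/2)ε). Then 0 < |w − 3| < δ gives both |w − 3| < 3/2 and |w − 3| < (9/2)ε, so |1/w − (1/3)| < ε.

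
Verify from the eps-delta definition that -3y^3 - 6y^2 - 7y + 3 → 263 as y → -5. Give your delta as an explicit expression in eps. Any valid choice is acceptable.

Fix eps > 0. We want delta > 0 such that 0 < |y + 5| < delta implies |(-3y^3 - 6y^2 - 7y + 3) − 263| < eps.
(-3y^3 - 6y^2 - 7y + 3) − 263 = -3y^3 - 6y^2 - 7y - 260 = (y + 5)(-3y^2 + 9y - 52).
So |(-3y^3 - 6y^2 - 7y + 3) − 263| = |y + 5|·|-3y^2 + 9y - 52|.
Assume first that |y + 5| < 1, so |y| < 6. Then |-3y^2 + 9y - 52| ≤ 3·6^2 + 9·6 + 52 = 214.
Hence |(-3y^3 - 6y^2 - 7y + 3) − 263| ≤ 214|y + 5| < eps provided |y + 5| < eps/214.
Take delta = min(1, eps/214). Then 0 < |y + 5| < delta gives both |y + 5| < 1 and |y + 5| < eps/214, so |(-3y^3 - 6y^2 - 7y + 3) − 263| < eps.

delta = min(1, eps/214)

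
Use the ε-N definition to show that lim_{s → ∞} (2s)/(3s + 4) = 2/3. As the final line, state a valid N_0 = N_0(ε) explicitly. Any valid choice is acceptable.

Fix ε > 0. We seek N_0 > 0 such that s > N_0 implies |(2s)/(3s + 4) − (2/3)| < ε.
(2s)/(3s + 4) − (2/3) = (3(2s) − 2(3s + 4)) / (3(3s + 4)) = -8/(3(3s + 4)).
For s > 0 we have 3s + 4 > 3s, so |(2s)/(3s + 4) − (2/3)| = 8/(3(3s + 4)) < 8/(3·3s) = (8/9)/s.
Thus |(2s)/(3s + 4) − (2/3)| < ε whenever s > (8/9)/ε.
Take N_0 = (8/9)/ε. If s > N_0 then |(2s)/(3s + 4) − (2/3)| < (8/9)/s < ε.

N_0 = (8/9)/ε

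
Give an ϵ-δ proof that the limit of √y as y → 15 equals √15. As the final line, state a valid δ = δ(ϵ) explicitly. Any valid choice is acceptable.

δ = min(15, √15·ϵ)

Let ϵ > 0 be given. We want δ > 0 such that 0 < |y − 15| < δ implies |√y − √15| < ϵ.
Rationalise: √y − √15 = (y − 15)/(√y + √15), so |√y − √15| = |y − 15|/(√y + √15).
Restrict δ ≤ 15 so that |y − 15| < 15 forces y > 0, and then √y + √15 > √15.
Hence |√y − √15| < |y − 15|/√15, which is < ϵ once |y − 15| < √15·ϵ.
Take δ = min(15, √15·ϵ). If 0 < |y − 15| < δ then y > 0 and |√y − √15| < |y − 15|/√15 < ϵ.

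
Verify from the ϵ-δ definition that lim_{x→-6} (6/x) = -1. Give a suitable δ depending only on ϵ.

Suppose ϵ > 0. We seek δ > 0 such that 0 < |x + 6| < δ implies |6/x + 1| < ϵ.
|6/x + 1| = 6·|-6 − x|/(6·|x|) = 6|x + 6|/(6|x|).
Restrict δ ≤ 3. Then |x + 6| < 3 gives |x| > 3, so 6|x| > 18.
Then |6/x + 1| < 6|x + 6|/18, which is < ϵ when |x + 6| < 3ϵ.
Take δ = min(3, 3ϵ). Then 0 < |x + 6| < δ gives both |x + 6| < 3 and |x + 6| < 3ϵ, so |6/x + 1| < ϵ.

δ = min(3, 3ϵ)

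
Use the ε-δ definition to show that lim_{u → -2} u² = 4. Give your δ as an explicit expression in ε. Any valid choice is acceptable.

Suppose ε > 0. We seek δ > 0 with 0 < |u + 2| < δ ⇒ |u² − 4| < ε.
Factor: u² − 4 = (u + 2)(u - 2), so |u² − 4| = |u + 2|·|u - 2|.
Impose δ ≤ 1 so that |u| < 3; then |u - 2| ≤ 5.
Hence |u² − 4| ≤ 5|u + 2|, which is < ε once |u + 2| < ε/5.
Take δ = min(1, ε/5). If 0 < |u + 2| < δ then both bounds hold and |u² − 4| ≤ 5|u + 2| < 5·(ε/5) = ε.

δ = min(1, ε/5)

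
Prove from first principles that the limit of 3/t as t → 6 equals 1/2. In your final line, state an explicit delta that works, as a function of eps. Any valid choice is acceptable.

Let eps > 0. We seek delta > 0 such that 0 < |t − 6| < delta implies |3/t − (1/2)| < eps.
|3/t − (1/2)| = 3·|6 − t|/(6·|t|) = 3|t − 6|/(6|t|).
Restrict delta ≤ 3. Then |t − 6| < 3 gives |t| > 3, so 6|t| > 18.
Then |3/t − (1/2)| < 3|t − 6|/18, which is < eps when |t − 6| < 6eps.
Take delta = min(3, 6eps). Then 0 < |t − 6| < delta gives both |t − 6| < 3 and |t − 6| < 6eps, so |3/t − (1/2)| < eps.

delta = min(3, 6eps)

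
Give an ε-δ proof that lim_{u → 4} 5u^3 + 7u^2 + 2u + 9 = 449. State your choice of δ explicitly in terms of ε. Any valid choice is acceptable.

Fix ε > 0. We want δ > 0 such that 0 < |u − 4| < δ implies |(5u^3 + 7u^2 + 2u + 9) − 449| < ε.
(5u^3 + 7u^2 + 2u + 9) − 449 = 5u^3 + 7u^2 + 2u - 440 = (u − 4)(5u^2 + 27u + 110).
So |(5u^3 + 7u^2 + 2u + 9) − 449| = |u − 4|·|5u^2 + 27u + 110|.
Assume first that |u − 4| < 1, so |u| < 5. Then |5u^2 + 27u + 110| ≤ 5·5^2 + 27·5 + 110 = 370.
Hence |(5u^3 + 7u^2 + 2u + 9) − 449| ≤ 370|u − 4| < ε provided |u − 4| < ε/370.
Take δ = min(1, ε/370). Then 0 < |u − 4| < δ gives both |u − 4| < 1 and |u − 4| < ε/370, so |(5u^3 + 7u^2 + 2u + 9) − 449| < ε.

δ = min(1, ε/370)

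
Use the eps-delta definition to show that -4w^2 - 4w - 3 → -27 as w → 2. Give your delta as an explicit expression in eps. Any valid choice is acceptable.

Let eps > 0 be given. We want delta > 0 such that 0 < |w − 2| < delta implies |(-4w^2 - 4w - 3) + 27| < eps.
(-4w^2 - 4w - 3) + 27 = -4w^2 - 4w + 24 = (w − 2)(-4w - 12).
So |(-4w^2 - 4w - 3) + 27| = |w − 2|·|-4w - 12|.
Assume first that |w − 2| < 1, so |w| < 3. Then |-4w - 12| ≤ 4·3 + 12 = 24.
Hence |(-4w^2 - 4w - 3) + 27| ≤ 24|w − 2| < eps provided |w − 2| < eps/24.
Take delta = min(1, eps/24). Then 0 < |w − 2| < delta gives both |w − 2| < 1 and |w − 2| < eps/24, so |(-4w^2 - 4w - 3) + 27| < eps.

delta = min(1, eps/24)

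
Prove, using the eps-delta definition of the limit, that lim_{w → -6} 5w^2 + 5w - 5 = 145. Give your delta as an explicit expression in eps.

delta = min(1, eps/60)

Suppose eps > 0. We want delta > 0 such that 0 < |w + 6| < delta implies |(5w^2 + 5w - 5) − 145| < eps.
(5w^2 + 5w - 5) − 145 = 5w^2 + 5w - 150 = (w + 6)(5w - 25).
So |(5w^2 + 5w - 5) − 145| = |w + 6|·|5w - 25|.
Assume first that |w + 6| < 1, so |w| < 7. Then |5w - 25| ≤ 5·7 + 25 = 60.
Hence |(5w^2 + 5w - 5) − 145| ≤ 60|w + 6| < eps provided |w + 6| < eps/60.
Take delta = min(1, eps/60). Then 0 < |w + 6| < delta gives both |w + 6| < 1 and |w + 6| < eps/60, so |(5w^2 + 5w - 5) − 145| < eps.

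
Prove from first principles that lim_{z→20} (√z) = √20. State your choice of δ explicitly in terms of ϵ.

δ = min(20, √20·ϵ)

Let ϵ > 0 be given. We want δ > 0 such that 0 < |z − 20| < δ implies |√z − √20| < ϵ.
Rationalise: √z − √20 = (z − 20)/(√z + √20), so |√z − √20| = |z − 20|/(√z + √20).
Restrict δ ≤ 20 so that |z − 20| < 20 forces z > 0, and then √z + √20 > √20.
Hence |√z − √20| < |z − 20|/√20, which is < ϵ once |z − 20| < √20·ϵ.
Take δ = min(20, √20·ϵ). If 0 < |z − 20| < δ then z > 0 and |√z − √20| < |z − 20|/√20 < ϵ.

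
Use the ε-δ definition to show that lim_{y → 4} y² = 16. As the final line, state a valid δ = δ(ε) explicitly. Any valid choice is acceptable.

Fix ε > 0. We seek δ > 0 with 0 < |y − 4| < δ ⇒ |y² − 16| < ε.
Factor: y² − 16 = (y − 4)(y + 4), so |y² − 16| = |y − 4|·|y + 4|.
Restrict δ ≤ 2. Then |y − 4| < 2 gives |y| < 6, so by the triangle inequality |y + 4| ≤ 6 + 4 = 10.
Hence |y² − 16| ≤ 10|y − 4|, which is < ε once |y − 4| < ε/10.
Take δ = min(2, ε/10). If 0 < |y − 4| < δ then both bounds hold and |y² − 16| ≤ 10|y − 4| < 10·(ε/10) = ε.

δ = min(2, ε/10)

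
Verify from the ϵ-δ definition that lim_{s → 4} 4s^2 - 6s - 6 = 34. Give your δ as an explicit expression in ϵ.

Let ϵ > 0. We want δ > 0 such that 0 < |s − 4| < δ implies |(4s^2 - 6s - 6) − 34| < ϵ.
(4s^2 - 6s - 6) − 34 = 4s^2 - 6s - 40 = (s − 4)(4s + 10).
So |(4s^2 - 6s - 6) − 34| = |s − 4|·|4s + 10|.
Assume first that |s − 4| < 1, so |s| < 5. Then |4s + 10| ≤ 4·5 + 10 = 30.
Hence |(4s^2 - 6s - 6) − 34| ≤ 30|s − 4| < ϵ provided |s − 4| < ϵ/30.
Choosing δ = min(1, ϵ/30) ensures both conditions, hence |(4s^2 - 6s - 6) − 34| < ϵ.

δ = min(1, ϵ/30)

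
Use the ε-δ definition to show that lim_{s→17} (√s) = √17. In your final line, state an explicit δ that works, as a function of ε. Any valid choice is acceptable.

Let ε > 0. We want δ > 0 such that 0 < |s − 17| < δ implies |√s − √17| < ε.
Multiplying by the conjugate, |√s − √17| = |s − 17|/(√s + √17).
Restrict δ ≤ 17 so that |s − 17| < 17 forces s > 0, and then √s + √17 > √17.
Hence |√s − √17| < |s − 17|/√17, which is < ε once |s − 17| < √17·ε.
Take δ = min(17, √17·ε). If 0 < |s − 17| < δ then s > 0 and |√s − √17| < |s − 17|/√17 < ε.

δ = min(17, √17·ε)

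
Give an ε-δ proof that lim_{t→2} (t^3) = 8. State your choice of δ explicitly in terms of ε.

Suppose ε > 0. We seek δ > 0 with 0 < |t − 2| < δ ⇒ |t^3 − 8| < ε.
Factor: t^3 − 8 = (t − 2)(t^2 + 2t + 4), so |t^3 − 8| = |t − 2|·|t^2 + 2t + 4|.
Impose δ ≤ 1 so that |t| < 3; then |t^2 + 2t + 4| ≤ 19.
Hence |t^3 − 8| ≤ 19|t − 2|, which is < ε once |t − 2| < ε/19.
Take δ = min(1, ε/19). If 0 < |t − 2| < δ then both bounds hold and |t^3 − 8| ≤ 19|t − 2| < 19·(ε/19) = ε.

δ = min(1, ε/19)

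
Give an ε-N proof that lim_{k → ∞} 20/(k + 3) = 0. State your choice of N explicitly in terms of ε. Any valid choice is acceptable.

Let ε > 0 be given. For k ≥ 1, |20/(k + 3) − 0| = 20/(k + 3) ≤ 20/k.
We need 20/k < ε, i.e. k > 20/ε.
Take N = 20/ε. If k > N then |20/(k + 3)| ≤ 20/k < ε.

N = 20/ε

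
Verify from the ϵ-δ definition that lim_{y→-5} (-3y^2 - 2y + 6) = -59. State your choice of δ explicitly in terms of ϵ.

δ = min(2, ϵ/34)

Let ϵ > 0 be given. We want δ > 0 such that 0 < |y + 5| < δ implies |(-3y^2 - 2y + 6) + 59| < ϵ.
(-3y^2 - 2y + 6) + 59 = -3y^2 - 2y + 65 = (y + 5)(-3y + 13).
So |(-3y^2 - 2y + 6) + 59| = |y + 5|·|-3y + 13|.
Assume first that |y + 5| < 2, so |y| < 7. Then |-3y + 13| ≤ 3·7 + 13 = 34.
Hence |(-3y^2 - 2y + 6) + 59| ≤ 34|y + 5| < ϵ provided |y + 5| < ϵ/34.
Choosing δ = min(2, ϵ/34) ensures both conditions, hence |(-3y^2 - 2y + 6) + 59| < ϵ.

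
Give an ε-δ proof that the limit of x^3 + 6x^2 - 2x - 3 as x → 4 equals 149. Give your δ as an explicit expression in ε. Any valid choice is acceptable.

δ = min(1, ε/113)

Fix ε > 0. We want δ > 0 such that 0 < |x − 4| < δ implies |(x^3 + 6x^2 - 2x - 3) − 149| < ε.
(x^3 + 6x^2 - 2x - 3) − 149 = x^3 + 6x^2 - 2x - 152 = (x − 4)(x^2 + 10x + 38).
So |(x^3 + 6x^2 - 2x - 3) − 149| = |x − 4|·|x^2 + 10x + 38|.
Assume first that |x − 4| < 1, so |x| < 5. Then |x^2 + 10x + 38| ≤ 5^2 + 10·5 + 38 = 113.
Hence |(x^3 + 6x^2 - 2x - 3) − 149| ≤ 113|x − 4| < ε provided |x − 4| < ε/113.
Choosing δ = min(1, ε/113) ensures both conditions, hence |(x^3 + 6x^2 - 2x - 3) − 149| < ε.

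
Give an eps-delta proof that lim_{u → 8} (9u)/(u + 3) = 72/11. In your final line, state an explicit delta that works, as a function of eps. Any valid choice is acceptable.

delta = min(11/2, (121/54)eps)

Let eps > 0. We want delta > 0 with 0 < |u − 8| < delta ⇒ |(9u)/(u + 3) − (72/11)| < eps.
Combining over a common denominator, (9u)/(u + 3) − (72/11) = [(9u)·11 − 72·(u + 3)] / [11·(u + 3)] = 27(u − 8) / (11(u + 3)).
So |(9u)/(u + 3) − (72/11)| = 27|u − 8| / (11·|u + 3|).
Restrict delta ≤ 11/2. Then |u − 8| < 11/2 gives |u + 3| = |(u − 8) + 11| ≥ 11 − 11/2 = 11/2.
Hence |(9u)/(u + 3) − (72/11)| < 27|u − 8|/(11·(11/2)) = (54/121)|u − 8|, which is < eps once |u − 8| < (121/54)eps.
Take delta = min(11/2, (121/54)eps). Then 0 < |u − 8| < delta forces both bounds, so |(9u)/(u + 3) − (72/11)| < eps.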